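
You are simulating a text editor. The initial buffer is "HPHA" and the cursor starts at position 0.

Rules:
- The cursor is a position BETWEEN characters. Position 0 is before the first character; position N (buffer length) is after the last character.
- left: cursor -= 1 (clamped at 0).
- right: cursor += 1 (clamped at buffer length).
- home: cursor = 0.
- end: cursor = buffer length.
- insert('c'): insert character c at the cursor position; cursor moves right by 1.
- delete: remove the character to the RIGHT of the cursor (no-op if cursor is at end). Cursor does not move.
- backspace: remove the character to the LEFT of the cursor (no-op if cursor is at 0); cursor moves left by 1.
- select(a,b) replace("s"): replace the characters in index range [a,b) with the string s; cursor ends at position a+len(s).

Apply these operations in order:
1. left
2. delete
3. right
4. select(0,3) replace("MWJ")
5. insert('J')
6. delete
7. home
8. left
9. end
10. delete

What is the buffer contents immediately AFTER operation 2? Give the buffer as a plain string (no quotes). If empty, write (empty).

Answer: PHA

Derivation:
After op 1 (left): buf='HPHA' cursor=0
After op 2 (delete): buf='PHA' cursor=0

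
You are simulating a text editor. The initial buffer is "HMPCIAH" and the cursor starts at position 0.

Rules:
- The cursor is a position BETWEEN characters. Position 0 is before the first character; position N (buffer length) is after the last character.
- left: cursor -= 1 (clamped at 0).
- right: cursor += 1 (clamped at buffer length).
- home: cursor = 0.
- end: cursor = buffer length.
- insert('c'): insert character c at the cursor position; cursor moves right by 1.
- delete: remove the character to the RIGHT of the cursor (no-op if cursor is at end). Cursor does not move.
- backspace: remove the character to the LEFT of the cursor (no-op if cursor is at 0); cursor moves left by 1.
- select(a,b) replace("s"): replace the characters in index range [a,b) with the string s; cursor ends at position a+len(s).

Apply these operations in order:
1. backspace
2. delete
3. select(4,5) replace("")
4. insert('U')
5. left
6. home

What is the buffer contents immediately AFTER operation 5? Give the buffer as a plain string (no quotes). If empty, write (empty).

Answer: MPCIUH

Derivation:
After op 1 (backspace): buf='HMPCIAH' cursor=0
After op 2 (delete): buf='MPCIAH' cursor=0
After op 3 (select(4,5) replace("")): buf='MPCIH' cursor=4
After op 4 (insert('U')): buf='MPCIUH' cursor=5
After op 5 (left): buf='MPCIUH' cursor=4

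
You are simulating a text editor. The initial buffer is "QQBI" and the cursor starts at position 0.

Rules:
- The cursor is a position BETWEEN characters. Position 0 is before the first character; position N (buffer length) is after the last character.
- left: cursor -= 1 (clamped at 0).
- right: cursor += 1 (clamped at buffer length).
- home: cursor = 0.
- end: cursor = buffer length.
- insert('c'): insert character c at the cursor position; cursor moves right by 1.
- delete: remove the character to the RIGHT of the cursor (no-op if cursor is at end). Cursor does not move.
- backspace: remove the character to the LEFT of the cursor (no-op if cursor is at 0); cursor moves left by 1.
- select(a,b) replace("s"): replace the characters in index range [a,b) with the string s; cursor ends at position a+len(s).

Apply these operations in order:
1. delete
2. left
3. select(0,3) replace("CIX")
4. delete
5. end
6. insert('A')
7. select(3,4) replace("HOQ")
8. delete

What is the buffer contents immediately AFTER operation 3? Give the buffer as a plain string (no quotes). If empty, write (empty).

Answer: CIX

Derivation:
After op 1 (delete): buf='QBI' cursor=0
After op 2 (left): buf='QBI' cursor=0
After op 3 (select(0,3) replace("CIX")): buf='CIX' cursor=3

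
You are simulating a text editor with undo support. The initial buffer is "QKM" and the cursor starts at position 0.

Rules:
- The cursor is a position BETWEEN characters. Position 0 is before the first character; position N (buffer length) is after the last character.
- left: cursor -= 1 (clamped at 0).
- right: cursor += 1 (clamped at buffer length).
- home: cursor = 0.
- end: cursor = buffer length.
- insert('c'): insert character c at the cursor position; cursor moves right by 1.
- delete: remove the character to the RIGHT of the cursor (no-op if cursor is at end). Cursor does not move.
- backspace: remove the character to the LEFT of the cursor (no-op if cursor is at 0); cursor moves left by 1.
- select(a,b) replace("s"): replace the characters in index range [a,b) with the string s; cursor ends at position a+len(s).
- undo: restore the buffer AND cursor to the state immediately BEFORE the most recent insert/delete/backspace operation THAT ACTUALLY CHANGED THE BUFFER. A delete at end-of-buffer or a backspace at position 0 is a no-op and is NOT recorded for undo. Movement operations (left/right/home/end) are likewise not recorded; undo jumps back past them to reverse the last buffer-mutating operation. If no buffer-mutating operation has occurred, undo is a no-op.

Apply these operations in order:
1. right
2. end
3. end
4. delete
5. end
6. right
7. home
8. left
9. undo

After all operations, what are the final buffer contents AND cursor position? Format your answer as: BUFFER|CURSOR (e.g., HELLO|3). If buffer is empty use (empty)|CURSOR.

Answer: QKM|0

Derivation:
After op 1 (right): buf='QKM' cursor=1
After op 2 (end): buf='QKM' cursor=3
After op 3 (end): buf='QKM' cursor=3
After op 4 (delete): buf='QKM' cursor=3
After op 5 (end): buf='QKM' cursor=3
After op 6 (right): buf='QKM' cursor=3
After op 7 (home): buf='QKM' cursor=0
After op 8 (left): buf='QKM' cursor=0
After op 9 (undo): buf='QKM' cursor=0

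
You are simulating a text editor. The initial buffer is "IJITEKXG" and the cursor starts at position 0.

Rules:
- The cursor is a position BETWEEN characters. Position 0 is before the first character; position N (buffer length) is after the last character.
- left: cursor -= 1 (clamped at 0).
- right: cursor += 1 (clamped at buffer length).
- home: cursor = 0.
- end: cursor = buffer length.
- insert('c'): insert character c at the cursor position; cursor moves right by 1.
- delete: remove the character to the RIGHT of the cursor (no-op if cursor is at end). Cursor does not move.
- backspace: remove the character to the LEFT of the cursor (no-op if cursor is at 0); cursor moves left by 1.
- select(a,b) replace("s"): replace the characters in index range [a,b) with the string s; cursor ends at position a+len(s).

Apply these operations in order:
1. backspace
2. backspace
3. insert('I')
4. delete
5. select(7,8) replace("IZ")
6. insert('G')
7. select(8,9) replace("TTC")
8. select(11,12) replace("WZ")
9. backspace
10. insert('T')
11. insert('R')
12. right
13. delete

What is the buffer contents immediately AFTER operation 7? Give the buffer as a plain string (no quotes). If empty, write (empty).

Answer: IJITEKXITTCG

Derivation:
After op 1 (backspace): buf='IJITEKXG' cursor=0
After op 2 (backspace): buf='IJITEKXG' cursor=0
After op 3 (insert('I')): buf='IIJITEKXG' cursor=1
After op 4 (delete): buf='IJITEKXG' cursor=1
After op 5 (select(7,8) replace("IZ")): buf='IJITEKXIZ' cursor=9
After op 6 (insert('G')): buf='IJITEKXIZG' cursor=10
After op 7 (select(8,9) replace("TTC")): buf='IJITEKXITTCG' cursor=11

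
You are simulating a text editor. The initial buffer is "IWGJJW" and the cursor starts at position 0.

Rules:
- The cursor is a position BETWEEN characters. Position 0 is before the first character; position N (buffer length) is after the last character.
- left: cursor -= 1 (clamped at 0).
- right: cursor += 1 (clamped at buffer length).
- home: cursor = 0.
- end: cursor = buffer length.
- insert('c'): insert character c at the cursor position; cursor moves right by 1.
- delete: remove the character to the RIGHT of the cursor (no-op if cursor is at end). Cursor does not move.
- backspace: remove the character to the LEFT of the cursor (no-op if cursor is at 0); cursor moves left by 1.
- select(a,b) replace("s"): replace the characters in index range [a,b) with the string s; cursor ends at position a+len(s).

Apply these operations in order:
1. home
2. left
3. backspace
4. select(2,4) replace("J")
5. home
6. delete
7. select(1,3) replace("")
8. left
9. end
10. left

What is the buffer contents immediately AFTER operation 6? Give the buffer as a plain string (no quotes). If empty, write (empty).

Answer: WJJW

Derivation:
After op 1 (home): buf='IWGJJW' cursor=0
After op 2 (left): buf='IWGJJW' cursor=0
After op 3 (backspace): buf='IWGJJW' cursor=0
After op 4 (select(2,4) replace("J")): buf='IWJJW' cursor=3
After op 5 (home): buf='IWJJW' cursor=0
After op 6 (delete): buf='WJJW' cursor=0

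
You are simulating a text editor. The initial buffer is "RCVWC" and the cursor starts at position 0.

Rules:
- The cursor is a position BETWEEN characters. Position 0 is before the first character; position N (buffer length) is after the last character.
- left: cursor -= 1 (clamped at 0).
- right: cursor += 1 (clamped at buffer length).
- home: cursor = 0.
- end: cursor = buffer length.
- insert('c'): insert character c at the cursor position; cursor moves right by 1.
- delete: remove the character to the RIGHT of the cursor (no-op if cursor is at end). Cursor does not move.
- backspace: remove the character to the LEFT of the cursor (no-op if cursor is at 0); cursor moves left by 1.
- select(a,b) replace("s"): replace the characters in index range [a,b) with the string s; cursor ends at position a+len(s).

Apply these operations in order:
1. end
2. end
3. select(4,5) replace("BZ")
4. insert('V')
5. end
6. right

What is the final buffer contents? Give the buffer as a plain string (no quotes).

Answer: RCVWBZV

Derivation:
After op 1 (end): buf='RCVWC' cursor=5
After op 2 (end): buf='RCVWC' cursor=5
After op 3 (select(4,5) replace("BZ")): buf='RCVWBZ' cursor=6
After op 4 (insert('V')): buf='RCVWBZV' cursor=7
After op 5 (end): buf='RCVWBZV' cursor=7
After op 6 (right): buf='RCVWBZV' cursor=7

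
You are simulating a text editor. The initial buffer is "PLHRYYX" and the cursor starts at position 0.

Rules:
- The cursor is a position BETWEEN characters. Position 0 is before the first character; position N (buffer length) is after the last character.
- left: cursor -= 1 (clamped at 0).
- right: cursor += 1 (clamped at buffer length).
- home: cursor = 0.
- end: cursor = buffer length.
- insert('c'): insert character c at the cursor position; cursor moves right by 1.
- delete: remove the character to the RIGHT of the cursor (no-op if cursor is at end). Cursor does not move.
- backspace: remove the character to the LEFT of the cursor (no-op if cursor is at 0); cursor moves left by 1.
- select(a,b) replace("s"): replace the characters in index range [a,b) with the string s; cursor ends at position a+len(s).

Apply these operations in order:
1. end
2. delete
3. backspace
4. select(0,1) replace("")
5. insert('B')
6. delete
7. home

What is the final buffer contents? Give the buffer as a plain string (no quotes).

Answer: BHRYY

Derivation:
After op 1 (end): buf='PLHRYYX' cursor=7
After op 2 (delete): buf='PLHRYYX' cursor=7
After op 3 (backspace): buf='PLHRYY' cursor=6
After op 4 (select(0,1) replace("")): buf='LHRYY' cursor=0
After op 5 (insert('B')): buf='BLHRYY' cursor=1
After op 6 (delete): buf='BHRYY' cursor=1
After op 7 (home): buf='BHRYY' cursor=0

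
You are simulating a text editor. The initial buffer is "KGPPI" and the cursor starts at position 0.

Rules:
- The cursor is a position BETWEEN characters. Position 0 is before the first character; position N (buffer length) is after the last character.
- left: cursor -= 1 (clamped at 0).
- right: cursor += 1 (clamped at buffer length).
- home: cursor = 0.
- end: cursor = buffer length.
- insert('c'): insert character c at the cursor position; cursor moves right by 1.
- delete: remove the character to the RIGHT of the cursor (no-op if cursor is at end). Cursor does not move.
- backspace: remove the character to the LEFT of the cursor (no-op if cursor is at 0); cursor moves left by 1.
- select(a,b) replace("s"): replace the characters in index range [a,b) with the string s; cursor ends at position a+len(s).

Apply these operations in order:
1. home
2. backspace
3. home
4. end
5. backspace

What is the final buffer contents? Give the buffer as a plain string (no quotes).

Answer: KGPP

Derivation:
After op 1 (home): buf='KGPPI' cursor=0
After op 2 (backspace): buf='KGPPI' cursor=0
After op 3 (home): buf='KGPPI' cursor=0
After op 4 (end): buf='KGPPI' cursor=5
After op 5 (backspace): buf='KGPP' cursor=4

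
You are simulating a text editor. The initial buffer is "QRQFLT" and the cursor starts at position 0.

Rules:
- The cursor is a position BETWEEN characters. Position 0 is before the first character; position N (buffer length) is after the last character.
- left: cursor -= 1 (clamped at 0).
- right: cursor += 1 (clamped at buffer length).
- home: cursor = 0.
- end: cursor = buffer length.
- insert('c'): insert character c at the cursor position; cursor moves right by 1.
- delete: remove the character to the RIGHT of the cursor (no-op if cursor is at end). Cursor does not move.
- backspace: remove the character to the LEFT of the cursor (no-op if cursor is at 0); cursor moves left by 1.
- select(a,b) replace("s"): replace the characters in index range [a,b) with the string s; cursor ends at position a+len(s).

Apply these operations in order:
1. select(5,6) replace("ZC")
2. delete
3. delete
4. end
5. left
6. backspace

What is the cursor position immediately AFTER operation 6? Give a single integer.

After op 1 (select(5,6) replace("ZC")): buf='QRQFLZC' cursor=7
After op 2 (delete): buf='QRQFLZC' cursor=7
After op 3 (delete): buf='QRQFLZC' cursor=7
After op 4 (end): buf='QRQFLZC' cursor=7
After op 5 (left): buf='QRQFLZC' cursor=6
After op 6 (backspace): buf='QRQFLC' cursor=5

Answer: 5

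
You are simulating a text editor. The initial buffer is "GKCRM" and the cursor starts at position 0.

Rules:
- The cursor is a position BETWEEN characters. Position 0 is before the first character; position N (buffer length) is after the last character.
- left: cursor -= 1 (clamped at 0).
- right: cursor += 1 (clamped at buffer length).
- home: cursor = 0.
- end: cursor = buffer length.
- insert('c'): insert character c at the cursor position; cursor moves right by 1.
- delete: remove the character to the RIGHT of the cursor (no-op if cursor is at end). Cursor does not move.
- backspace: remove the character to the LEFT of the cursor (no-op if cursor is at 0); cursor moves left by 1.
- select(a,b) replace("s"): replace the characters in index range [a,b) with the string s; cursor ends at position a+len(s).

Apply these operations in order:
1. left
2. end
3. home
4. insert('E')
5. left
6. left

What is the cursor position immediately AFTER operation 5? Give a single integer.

After op 1 (left): buf='GKCRM' cursor=0
After op 2 (end): buf='GKCRM' cursor=5
After op 3 (home): buf='GKCRM' cursor=0
After op 4 (insert('E')): buf='EGKCRM' cursor=1
After op 5 (left): buf='EGKCRM' cursor=0

Answer: 0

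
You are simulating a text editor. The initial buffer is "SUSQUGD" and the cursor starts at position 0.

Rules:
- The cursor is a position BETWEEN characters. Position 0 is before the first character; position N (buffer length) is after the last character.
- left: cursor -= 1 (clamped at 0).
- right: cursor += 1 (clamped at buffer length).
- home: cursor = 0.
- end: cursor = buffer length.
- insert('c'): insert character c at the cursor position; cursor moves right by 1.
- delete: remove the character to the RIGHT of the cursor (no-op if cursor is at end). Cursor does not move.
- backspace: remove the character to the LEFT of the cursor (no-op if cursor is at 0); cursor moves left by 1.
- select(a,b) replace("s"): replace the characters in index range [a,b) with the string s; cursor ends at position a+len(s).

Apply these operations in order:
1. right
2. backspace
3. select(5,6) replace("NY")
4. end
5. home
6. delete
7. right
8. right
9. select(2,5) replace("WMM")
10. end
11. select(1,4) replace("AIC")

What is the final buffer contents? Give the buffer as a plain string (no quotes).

Answer: SAICMY

Derivation:
After op 1 (right): buf='SUSQUGD' cursor=1
After op 2 (backspace): buf='USQUGD' cursor=0
After op 3 (select(5,6) replace("NY")): buf='USQUGNY' cursor=7
After op 4 (end): buf='USQUGNY' cursor=7
After op 5 (home): buf='USQUGNY' cursor=0
After op 6 (delete): buf='SQUGNY' cursor=0
After op 7 (right): buf='SQUGNY' cursor=1
After op 8 (right): buf='SQUGNY' cursor=2
After op 9 (select(2,5) replace("WMM")): buf='SQWMMY' cursor=5
After op 10 (end): buf='SQWMMY' cursor=6
After op 11 (select(1,4) replace("AIC")): buf='SAICMY' cursor=4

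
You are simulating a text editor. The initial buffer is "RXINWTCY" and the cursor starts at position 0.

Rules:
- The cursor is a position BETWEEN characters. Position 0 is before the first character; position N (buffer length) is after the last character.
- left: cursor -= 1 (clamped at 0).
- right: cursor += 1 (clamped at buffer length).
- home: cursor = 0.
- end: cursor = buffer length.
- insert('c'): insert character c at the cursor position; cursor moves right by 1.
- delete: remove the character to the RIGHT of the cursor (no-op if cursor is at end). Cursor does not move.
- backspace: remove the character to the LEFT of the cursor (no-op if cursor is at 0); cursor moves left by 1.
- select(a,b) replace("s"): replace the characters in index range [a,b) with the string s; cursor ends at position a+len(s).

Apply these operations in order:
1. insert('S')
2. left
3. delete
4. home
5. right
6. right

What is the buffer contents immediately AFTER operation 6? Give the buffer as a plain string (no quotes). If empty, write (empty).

After op 1 (insert('S')): buf='SRXINWTCY' cursor=1
After op 2 (left): buf='SRXINWTCY' cursor=0
After op 3 (delete): buf='RXINWTCY' cursor=0
After op 4 (home): buf='RXINWTCY' cursor=0
After op 5 (right): buf='RXINWTCY' cursor=1
After op 6 (right): buf='RXINWTCY' cursor=2

Answer: RXINWTCY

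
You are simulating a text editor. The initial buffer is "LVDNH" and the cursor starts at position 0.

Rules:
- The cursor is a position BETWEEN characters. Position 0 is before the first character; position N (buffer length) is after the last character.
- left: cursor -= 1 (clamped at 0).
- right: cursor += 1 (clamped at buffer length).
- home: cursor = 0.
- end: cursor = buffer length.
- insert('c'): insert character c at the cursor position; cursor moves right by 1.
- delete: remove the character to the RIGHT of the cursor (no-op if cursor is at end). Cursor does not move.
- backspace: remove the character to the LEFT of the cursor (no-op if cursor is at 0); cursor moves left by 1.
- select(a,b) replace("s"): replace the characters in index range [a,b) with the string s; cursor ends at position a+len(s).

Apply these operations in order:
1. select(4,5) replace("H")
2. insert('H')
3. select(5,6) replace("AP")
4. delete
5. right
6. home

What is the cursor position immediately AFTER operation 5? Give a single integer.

Answer: 7

Derivation:
After op 1 (select(4,5) replace("H")): buf='LVDNH' cursor=5
After op 2 (insert('H')): buf='LVDNHH' cursor=6
After op 3 (select(5,6) replace("AP")): buf='LVDNHAP' cursor=7
After op 4 (delete): buf='LVDNHAP' cursor=7
After op 5 (right): buf='LVDNHAP' cursor=7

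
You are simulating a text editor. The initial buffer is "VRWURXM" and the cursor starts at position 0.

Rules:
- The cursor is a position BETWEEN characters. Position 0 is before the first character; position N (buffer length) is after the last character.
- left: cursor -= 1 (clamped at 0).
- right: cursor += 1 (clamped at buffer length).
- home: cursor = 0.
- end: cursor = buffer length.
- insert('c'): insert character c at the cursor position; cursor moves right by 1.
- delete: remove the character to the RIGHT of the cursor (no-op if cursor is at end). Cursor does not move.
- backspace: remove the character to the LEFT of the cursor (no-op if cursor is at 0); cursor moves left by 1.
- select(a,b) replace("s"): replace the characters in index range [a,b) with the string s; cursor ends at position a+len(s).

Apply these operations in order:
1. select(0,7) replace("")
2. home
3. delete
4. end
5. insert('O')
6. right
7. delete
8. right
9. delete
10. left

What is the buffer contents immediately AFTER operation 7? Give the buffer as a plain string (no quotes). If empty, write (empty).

Answer: O

Derivation:
After op 1 (select(0,7) replace("")): buf='(empty)' cursor=0
After op 2 (home): buf='(empty)' cursor=0
After op 3 (delete): buf='(empty)' cursor=0
After op 4 (end): buf='(empty)' cursor=0
After op 5 (insert('O')): buf='O' cursor=1
After op 6 (right): buf='O' cursor=1
After op 7 (delete): buf='O' cursor=1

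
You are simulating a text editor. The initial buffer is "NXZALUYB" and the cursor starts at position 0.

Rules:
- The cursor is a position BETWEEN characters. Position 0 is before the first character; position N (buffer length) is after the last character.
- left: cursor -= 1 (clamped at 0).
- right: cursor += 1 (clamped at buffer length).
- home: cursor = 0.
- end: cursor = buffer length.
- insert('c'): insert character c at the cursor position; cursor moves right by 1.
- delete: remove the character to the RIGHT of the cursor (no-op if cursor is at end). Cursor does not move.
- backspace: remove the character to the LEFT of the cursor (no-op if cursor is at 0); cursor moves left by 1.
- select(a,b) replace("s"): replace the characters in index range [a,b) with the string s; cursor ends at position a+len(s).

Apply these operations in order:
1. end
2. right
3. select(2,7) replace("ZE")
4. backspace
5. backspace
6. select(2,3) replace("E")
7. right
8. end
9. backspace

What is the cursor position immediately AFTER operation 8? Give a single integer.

Answer: 3

Derivation:
After op 1 (end): buf='NXZALUYB' cursor=8
After op 2 (right): buf='NXZALUYB' cursor=8
After op 3 (select(2,7) replace("ZE")): buf='NXZEB' cursor=4
After op 4 (backspace): buf='NXZB' cursor=3
After op 5 (backspace): buf='NXB' cursor=2
After op 6 (select(2,3) replace("E")): buf='NXE' cursor=3
After op 7 (right): buf='NXE' cursor=3
After op 8 (end): buf='NXE' cursor=3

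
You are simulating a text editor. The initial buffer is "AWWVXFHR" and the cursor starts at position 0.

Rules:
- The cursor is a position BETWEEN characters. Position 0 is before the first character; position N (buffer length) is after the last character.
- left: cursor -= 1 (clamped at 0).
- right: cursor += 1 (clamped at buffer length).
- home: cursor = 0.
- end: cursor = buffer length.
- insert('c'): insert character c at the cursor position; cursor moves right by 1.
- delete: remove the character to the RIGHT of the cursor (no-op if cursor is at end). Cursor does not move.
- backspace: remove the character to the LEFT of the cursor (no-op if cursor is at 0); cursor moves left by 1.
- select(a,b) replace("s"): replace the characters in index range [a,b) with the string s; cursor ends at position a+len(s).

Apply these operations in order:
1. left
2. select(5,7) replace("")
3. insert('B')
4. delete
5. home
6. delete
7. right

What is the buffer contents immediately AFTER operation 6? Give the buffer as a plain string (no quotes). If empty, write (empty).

Answer: WWVXB

Derivation:
After op 1 (left): buf='AWWVXFHR' cursor=0
After op 2 (select(5,7) replace("")): buf='AWWVXR' cursor=5
After op 3 (insert('B')): buf='AWWVXBR' cursor=6
After op 4 (delete): buf='AWWVXB' cursor=6
After op 5 (home): buf='AWWVXB' cursor=0
After op 6 (delete): buf='WWVXB' cursor=0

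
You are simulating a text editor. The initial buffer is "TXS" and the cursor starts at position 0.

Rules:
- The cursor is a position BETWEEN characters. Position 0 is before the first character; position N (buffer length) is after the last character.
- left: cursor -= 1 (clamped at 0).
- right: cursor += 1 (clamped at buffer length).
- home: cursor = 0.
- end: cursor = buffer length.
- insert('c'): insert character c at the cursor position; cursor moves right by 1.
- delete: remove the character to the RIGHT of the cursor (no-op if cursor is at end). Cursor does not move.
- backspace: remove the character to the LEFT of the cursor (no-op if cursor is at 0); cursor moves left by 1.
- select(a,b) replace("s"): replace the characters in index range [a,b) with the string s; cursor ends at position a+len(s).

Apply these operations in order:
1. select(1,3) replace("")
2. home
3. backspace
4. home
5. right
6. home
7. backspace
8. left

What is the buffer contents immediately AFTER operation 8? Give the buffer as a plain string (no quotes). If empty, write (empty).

Answer: T

Derivation:
After op 1 (select(1,3) replace("")): buf='T' cursor=1
After op 2 (home): buf='T' cursor=0
After op 3 (backspace): buf='T' cursor=0
After op 4 (home): buf='T' cursor=0
After op 5 (right): buf='T' cursor=1
After op 6 (home): buf='T' cursor=0
After op 7 (backspace): buf='T' cursor=0
After op 8 (left): buf='T' cursor=0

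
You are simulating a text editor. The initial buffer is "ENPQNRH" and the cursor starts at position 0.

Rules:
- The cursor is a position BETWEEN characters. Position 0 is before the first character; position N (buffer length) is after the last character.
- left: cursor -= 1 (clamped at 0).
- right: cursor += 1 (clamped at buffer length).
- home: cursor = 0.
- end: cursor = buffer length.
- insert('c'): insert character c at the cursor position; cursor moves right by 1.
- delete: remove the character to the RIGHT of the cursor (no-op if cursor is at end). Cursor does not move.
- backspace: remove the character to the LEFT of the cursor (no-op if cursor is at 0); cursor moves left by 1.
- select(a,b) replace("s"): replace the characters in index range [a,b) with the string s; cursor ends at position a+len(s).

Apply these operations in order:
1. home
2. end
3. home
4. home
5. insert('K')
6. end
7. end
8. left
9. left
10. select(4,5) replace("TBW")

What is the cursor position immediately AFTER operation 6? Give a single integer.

Answer: 8

Derivation:
After op 1 (home): buf='ENPQNRH' cursor=0
After op 2 (end): buf='ENPQNRH' cursor=7
After op 3 (home): buf='ENPQNRH' cursor=0
After op 4 (home): buf='ENPQNRH' cursor=0
After op 5 (insert('K')): buf='KENPQNRH' cursor=1
After op 6 (end): buf='KENPQNRH' cursor=8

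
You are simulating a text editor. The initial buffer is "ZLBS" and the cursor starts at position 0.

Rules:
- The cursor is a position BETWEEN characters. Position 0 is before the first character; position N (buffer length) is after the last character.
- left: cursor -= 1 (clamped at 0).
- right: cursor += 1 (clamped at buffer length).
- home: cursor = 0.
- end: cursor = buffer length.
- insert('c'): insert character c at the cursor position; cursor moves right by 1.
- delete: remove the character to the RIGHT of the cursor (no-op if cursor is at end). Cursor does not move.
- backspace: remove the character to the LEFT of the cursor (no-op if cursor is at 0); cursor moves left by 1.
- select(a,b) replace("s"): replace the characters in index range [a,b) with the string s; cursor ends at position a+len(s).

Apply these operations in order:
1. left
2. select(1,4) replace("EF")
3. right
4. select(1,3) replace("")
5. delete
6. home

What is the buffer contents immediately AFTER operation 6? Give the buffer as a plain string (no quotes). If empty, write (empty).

After op 1 (left): buf='ZLBS' cursor=0
After op 2 (select(1,4) replace("EF")): buf='ZEF' cursor=3
After op 3 (right): buf='ZEF' cursor=3
After op 4 (select(1,3) replace("")): buf='Z' cursor=1
After op 5 (delete): buf='Z' cursor=1
After op 6 (home): buf='Z' cursor=0

Answer: Z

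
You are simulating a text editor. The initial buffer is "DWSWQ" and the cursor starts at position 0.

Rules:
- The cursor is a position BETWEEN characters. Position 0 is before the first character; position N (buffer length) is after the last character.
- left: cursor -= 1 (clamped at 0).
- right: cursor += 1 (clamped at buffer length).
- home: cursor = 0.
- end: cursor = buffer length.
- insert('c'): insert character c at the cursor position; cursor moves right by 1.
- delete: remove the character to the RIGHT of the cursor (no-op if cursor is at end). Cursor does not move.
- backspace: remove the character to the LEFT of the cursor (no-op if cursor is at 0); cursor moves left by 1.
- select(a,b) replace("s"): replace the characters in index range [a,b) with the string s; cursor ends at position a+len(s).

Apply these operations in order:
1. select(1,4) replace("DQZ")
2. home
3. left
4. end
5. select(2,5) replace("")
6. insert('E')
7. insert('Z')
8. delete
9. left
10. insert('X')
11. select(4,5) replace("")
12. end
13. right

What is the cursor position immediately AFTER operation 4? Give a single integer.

Answer: 5

Derivation:
After op 1 (select(1,4) replace("DQZ")): buf='DDQZQ' cursor=4
After op 2 (home): buf='DDQZQ' cursor=0
After op 3 (left): buf='DDQZQ' cursor=0
After op 4 (end): buf='DDQZQ' cursor=5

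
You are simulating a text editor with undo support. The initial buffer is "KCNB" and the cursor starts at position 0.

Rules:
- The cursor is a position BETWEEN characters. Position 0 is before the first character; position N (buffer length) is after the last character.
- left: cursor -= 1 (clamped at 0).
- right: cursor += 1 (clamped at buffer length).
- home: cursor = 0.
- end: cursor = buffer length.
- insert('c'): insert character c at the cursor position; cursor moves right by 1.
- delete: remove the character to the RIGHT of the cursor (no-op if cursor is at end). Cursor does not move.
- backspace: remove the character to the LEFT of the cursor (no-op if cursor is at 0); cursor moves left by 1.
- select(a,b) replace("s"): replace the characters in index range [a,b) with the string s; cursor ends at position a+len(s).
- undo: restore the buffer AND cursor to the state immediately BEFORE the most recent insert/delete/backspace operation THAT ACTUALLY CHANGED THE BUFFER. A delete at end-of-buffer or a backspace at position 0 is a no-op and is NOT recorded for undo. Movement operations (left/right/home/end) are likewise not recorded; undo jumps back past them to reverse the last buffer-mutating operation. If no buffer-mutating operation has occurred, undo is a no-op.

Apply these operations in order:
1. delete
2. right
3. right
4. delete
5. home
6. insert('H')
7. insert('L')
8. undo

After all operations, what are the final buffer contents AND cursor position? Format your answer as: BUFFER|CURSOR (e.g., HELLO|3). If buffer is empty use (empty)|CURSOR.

Answer: HCN|1

Derivation:
After op 1 (delete): buf='CNB' cursor=0
After op 2 (right): buf='CNB' cursor=1
After op 3 (right): buf='CNB' cursor=2
After op 4 (delete): buf='CN' cursor=2
After op 5 (home): buf='CN' cursor=0
After op 6 (insert('H')): buf='HCN' cursor=1
After op 7 (insert('L')): buf='HLCN' cursor=2
After op 8 (undo): buf='HCN' cursor=1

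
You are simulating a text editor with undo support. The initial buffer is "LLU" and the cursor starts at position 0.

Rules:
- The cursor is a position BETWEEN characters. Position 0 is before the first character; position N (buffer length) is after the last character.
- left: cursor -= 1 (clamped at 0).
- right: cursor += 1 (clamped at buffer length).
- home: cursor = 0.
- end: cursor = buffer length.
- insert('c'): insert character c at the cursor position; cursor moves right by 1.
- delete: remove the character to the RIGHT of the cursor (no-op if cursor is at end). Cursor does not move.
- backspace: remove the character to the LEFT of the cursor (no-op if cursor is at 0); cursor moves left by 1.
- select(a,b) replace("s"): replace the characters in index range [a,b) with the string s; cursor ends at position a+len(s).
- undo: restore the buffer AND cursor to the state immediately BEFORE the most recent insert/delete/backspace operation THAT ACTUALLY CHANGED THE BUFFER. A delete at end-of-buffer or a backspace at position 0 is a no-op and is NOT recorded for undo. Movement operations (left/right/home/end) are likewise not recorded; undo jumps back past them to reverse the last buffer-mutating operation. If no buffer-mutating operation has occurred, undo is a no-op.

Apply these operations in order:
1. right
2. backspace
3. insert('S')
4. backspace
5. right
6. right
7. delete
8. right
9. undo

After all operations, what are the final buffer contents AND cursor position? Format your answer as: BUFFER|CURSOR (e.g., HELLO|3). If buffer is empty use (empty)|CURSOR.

After op 1 (right): buf='LLU' cursor=1
After op 2 (backspace): buf='LU' cursor=0
After op 3 (insert('S')): buf='SLU' cursor=1
After op 4 (backspace): buf='LU' cursor=0
After op 5 (right): buf='LU' cursor=1
After op 6 (right): buf='LU' cursor=2
After op 7 (delete): buf='LU' cursor=2
After op 8 (right): buf='LU' cursor=2
After op 9 (undo): buf='SLU' cursor=1

Answer: SLU|1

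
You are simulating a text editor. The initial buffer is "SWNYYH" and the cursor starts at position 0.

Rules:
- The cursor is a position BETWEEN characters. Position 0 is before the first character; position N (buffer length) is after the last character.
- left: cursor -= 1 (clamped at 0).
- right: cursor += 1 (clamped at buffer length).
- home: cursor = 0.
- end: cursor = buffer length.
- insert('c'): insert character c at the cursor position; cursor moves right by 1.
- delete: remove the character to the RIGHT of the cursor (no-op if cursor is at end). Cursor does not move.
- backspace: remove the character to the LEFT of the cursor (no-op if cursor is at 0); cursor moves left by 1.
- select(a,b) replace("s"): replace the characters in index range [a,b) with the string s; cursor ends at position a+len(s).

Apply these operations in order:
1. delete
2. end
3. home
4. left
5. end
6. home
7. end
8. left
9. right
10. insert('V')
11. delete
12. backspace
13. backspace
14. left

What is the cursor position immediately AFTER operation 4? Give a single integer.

Answer: 0

Derivation:
After op 1 (delete): buf='WNYYH' cursor=0
After op 2 (end): buf='WNYYH' cursor=5
After op 3 (home): buf='WNYYH' cursor=0
After op 4 (left): buf='WNYYH' cursor=0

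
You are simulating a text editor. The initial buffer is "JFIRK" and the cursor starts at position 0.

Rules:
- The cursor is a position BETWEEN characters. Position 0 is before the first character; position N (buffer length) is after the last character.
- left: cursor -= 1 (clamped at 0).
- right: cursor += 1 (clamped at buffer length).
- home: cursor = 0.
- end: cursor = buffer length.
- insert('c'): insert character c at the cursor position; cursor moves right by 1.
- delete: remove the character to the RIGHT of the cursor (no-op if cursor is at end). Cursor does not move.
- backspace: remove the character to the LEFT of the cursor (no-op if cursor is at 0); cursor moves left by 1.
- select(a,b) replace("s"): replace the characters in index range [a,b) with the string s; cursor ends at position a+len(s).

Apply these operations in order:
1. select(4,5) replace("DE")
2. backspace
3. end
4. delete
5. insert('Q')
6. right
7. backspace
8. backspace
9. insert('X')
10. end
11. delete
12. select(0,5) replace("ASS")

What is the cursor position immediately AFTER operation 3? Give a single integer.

After op 1 (select(4,5) replace("DE")): buf='JFIRDE' cursor=6
After op 2 (backspace): buf='JFIRD' cursor=5
After op 3 (end): buf='JFIRD' cursor=5

Answer: 5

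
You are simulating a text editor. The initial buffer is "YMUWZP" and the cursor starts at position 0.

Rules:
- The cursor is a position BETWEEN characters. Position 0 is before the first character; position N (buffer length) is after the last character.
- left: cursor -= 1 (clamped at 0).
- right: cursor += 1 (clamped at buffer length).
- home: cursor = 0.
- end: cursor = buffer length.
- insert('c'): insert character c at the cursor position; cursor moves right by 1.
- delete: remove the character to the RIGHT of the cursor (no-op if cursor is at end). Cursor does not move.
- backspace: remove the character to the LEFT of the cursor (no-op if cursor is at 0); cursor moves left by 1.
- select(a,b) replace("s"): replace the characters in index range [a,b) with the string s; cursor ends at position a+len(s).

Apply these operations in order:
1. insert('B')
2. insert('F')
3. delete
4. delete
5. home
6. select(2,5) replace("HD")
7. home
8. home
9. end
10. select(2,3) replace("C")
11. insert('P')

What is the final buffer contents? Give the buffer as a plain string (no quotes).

Answer: BFCPDP

Derivation:
After op 1 (insert('B')): buf='BYMUWZP' cursor=1
After op 2 (insert('F')): buf='BFYMUWZP' cursor=2
After op 3 (delete): buf='BFMUWZP' cursor=2
After op 4 (delete): buf='BFUWZP' cursor=2
After op 5 (home): buf='BFUWZP' cursor=0
After op 6 (select(2,5) replace("HD")): buf='BFHDP' cursor=4
After op 7 (home): buf='BFHDP' cursor=0
After op 8 (home): buf='BFHDP' cursor=0
After op 9 (end): buf='BFHDP' cursor=5
After op 10 (select(2,3) replace("C")): buf='BFCDP' cursor=3
After op 11 (insert('P')): buf='BFCPDP' cursor=4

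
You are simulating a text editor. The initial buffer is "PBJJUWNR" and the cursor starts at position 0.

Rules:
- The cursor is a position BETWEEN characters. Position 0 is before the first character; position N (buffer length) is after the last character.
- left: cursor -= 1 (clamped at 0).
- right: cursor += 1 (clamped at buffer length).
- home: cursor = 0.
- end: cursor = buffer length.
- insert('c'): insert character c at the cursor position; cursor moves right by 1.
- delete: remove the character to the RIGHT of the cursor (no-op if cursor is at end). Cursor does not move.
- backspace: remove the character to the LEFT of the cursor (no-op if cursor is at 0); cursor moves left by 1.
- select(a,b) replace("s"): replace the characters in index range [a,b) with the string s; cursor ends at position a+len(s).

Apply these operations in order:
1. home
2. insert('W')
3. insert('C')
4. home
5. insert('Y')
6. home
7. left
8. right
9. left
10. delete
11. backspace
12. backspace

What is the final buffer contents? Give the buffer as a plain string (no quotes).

After op 1 (home): buf='PBJJUWNR' cursor=0
After op 2 (insert('W')): buf='WPBJJUWNR' cursor=1
After op 3 (insert('C')): buf='WCPBJJUWNR' cursor=2
After op 4 (home): buf='WCPBJJUWNR' cursor=0
After op 5 (insert('Y')): buf='YWCPBJJUWNR' cursor=1
After op 6 (home): buf='YWCPBJJUWNR' cursor=0
After op 7 (left): buf='YWCPBJJUWNR' cursor=0
After op 8 (right): buf='YWCPBJJUWNR' cursor=1
After op 9 (left): buf='YWCPBJJUWNR' cursor=0
After op 10 (delete): buf='WCPBJJUWNR' cursor=0
After op 11 (backspace): buf='WCPBJJUWNR' cursor=0
After op 12 (backspace): buf='WCPBJJUWNR' cursor=0

Answer: WCPBJJUWNR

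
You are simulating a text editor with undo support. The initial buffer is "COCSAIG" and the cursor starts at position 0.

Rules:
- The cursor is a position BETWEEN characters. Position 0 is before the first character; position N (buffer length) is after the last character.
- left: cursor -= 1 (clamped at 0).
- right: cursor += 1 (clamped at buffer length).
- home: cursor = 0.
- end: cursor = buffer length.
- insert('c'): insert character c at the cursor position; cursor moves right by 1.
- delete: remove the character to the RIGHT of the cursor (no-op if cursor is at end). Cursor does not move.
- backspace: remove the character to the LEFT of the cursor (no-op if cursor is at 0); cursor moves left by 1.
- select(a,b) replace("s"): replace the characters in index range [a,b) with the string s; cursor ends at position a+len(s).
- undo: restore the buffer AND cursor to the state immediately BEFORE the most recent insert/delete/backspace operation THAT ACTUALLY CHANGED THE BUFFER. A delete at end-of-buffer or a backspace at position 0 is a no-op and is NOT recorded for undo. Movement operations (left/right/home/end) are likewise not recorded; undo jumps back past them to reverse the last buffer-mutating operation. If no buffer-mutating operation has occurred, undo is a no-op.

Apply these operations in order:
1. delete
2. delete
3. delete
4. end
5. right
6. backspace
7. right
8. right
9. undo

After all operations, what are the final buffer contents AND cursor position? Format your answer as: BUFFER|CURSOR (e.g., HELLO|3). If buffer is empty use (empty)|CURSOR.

After op 1 (delete): buf='OCSAIG' cursor=0
After op 2 (delete): buf='CSAIG' cursor=0
After op 3 (delete): buf='SAIG' cursor=0
After op 4 (end): buf='SAIG' cursor=4
After op 5 (right): buf='SAIG' cursor=4
After op 6 (backspace): buf='SAI' cursor=3
After op 7 (right): buf='SAI' cursor=3
After op 8 (right): buf='SAI' cursor=3
After op 9 (undo): buf='SAIG' cursor=4

Answer: SAIG|4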